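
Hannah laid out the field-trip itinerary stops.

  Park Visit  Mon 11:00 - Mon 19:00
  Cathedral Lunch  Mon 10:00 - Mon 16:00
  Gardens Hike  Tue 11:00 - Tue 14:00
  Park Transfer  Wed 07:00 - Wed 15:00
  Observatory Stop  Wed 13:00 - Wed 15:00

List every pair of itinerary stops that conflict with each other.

Cathedral Lunch & Park Visit, Observatory Stop & Park Transfer

Check each pair: they overlap iff neither finishes before the other starts.
Sorted by start: Cathedral Lunch, Park Visit, Gardens Hike, Park Transfer, Observatory Stop.
Park Visit starts before Cathedral Lunch ends → Cathedral Lunch and Park Visit overlap.
Gardens Hike starts after Cathedral Lunch ends; Cathedral Lunch is clear from here.
Gardens Hike starts after Park Visit ends; Park Visit is clear from here.
Park Transfer starts after Gardens Hike ends; Gardens Hike is clear from here.
Observatory Stop starts before Park Transfer ends → Park Transfer and Observatory Stop overlap.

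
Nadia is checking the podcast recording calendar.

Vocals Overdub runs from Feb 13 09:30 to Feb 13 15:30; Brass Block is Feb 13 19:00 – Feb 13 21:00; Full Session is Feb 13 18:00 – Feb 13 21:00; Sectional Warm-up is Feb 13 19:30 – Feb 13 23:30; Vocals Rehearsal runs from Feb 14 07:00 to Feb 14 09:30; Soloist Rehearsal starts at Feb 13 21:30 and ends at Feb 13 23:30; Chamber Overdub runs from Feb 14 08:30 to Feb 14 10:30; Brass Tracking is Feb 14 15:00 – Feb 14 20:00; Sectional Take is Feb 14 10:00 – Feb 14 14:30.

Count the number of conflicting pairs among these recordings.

Sorted by start: Vocals Overdub, Full Session, Brass Block, Sectional Warm-up, Soloist Rehearsal, Vocals Rehearsal, Chamber Overdub, Sectional Take, Brass Tracking.
Full Session starts after Vocals Overdub ends — done with Vocals Overdub.
Brass Block starts before Full Session ends → Full Session and Brass Block overlap.
Sectional Warm-up starts before Full Session ends → Full Session and Sectional Warm-up overlap.
Soloist Rehearsal starts after Full Session ends — done with Full Session.
Sectional Warm-up starts before Brass Block ends → Brass Block and Sectional Warm-up overlap.
Soloist Rehearsal starts after Brass Block ends — done with Brass Block.
Soloist Rehearsal starts before Sectional Warm-up ends → Sectional Warm-up and Soloist Rehearsal overlap.
Vocals Rehearsal starts after Sectional Warm-up ends — done with Sectional Warm-up.
Vocals Rehearsal starts after Soloist Rehearsal ends — done with Soloist Rehearsal.
Chamber Overdub starts before Vocals Rehearsal ends → Vocals Rehearsal and Chamber Overdub overlap.
Sectional Take starts after Vocals Rehearsal ends — done with Vocals Rehearsal.
Sectional Take starts before Chamber Overdub ends → Chamber Overdub and Sectional Take overlap.
Brass Tracking starts after Chamber Overdub ends.
Brass Tracking starts after Sectional Take ends.
Overlapping pairs: Brass Block & Full Session, Brass Block & Sectional Warm-up, Chamber Overdub & Sectional Take, Chamber Overdub & Vocals Rehearsal, Full Session & Sectional Warm-up, Sectional Warm-up & Soloist Rehearsal — 6 in total.

6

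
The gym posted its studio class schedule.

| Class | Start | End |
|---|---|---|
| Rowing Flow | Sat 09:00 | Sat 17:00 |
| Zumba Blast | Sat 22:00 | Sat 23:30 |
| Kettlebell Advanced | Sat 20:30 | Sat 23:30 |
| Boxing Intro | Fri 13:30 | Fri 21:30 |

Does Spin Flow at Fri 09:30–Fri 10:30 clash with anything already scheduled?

Boxing Intro: starts Fri 13:30 at or after Spin Flow ends Fri 10:30 → clear.
Rowing Flow: starts Sat 09:00 at or after Spin Flow ends Fri 10:30 → clear.
Kettlebell Advanced: starts Sat 20:30 at or after Spin Flow ends Fri 10:30 → clear.
Zumba Blast: starts Sat 22:00 at or after Spin Flow ends Fri 10:30 → clear.

No — it doesn't clash with anything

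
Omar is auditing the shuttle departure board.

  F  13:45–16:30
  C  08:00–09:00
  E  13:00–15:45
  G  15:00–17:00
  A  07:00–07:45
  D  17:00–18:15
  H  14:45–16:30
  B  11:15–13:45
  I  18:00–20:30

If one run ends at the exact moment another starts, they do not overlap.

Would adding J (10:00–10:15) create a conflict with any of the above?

No — it doesn't clash with anything

A: ends 07:45 at or before J starts 10:00 → clear.
C: ends 09:00 at or before J starts 10:00 → clear.
B: starts 11:15 at or after J ends 10:15 → clear.
E: starts 13:00 at or after J ends 10:15 → clear.
F: starts 13:45 at or after J ends 10:15 → clear.
H: starts 14:45 at or after J ends 10:15 → clear.
G: starts 15:00 at or after J ends 10:15 → clear.
D: starts 17:00 at or after J ends 10:15 → clear.
I: starts 18:00 at or after J ends 10:15 → clear.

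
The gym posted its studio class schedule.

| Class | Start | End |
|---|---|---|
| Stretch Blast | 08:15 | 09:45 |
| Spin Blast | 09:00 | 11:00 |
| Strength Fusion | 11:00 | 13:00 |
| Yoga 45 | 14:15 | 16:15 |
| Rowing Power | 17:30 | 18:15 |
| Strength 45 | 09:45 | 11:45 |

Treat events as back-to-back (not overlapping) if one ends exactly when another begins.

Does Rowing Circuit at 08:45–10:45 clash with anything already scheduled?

Yes — it overlaps Spin Blast, Strength 45, Stretch Blast

Stretch Blast: starts 08:15 before Rowing Circuit ends 10:45, and ends 09:45 after Rowing Circuit starts 08:45 → overlap.
Spin Blast: starts 09:00 before Rowing Circuit ends 10:45, and ends 11:00 after Rowing Circuit starts 08:45 → overlap.
Strength 45: starts 09:45 before Rowing Circuit ends 10:45, and ends 11:45 after Rowing Circuit starts 08:45 → overlap.
Strength Fusion: starts 11:00 at or after Rowing Circuit ends 10:45 → clear.
Yoga 45: starts 14:15 at or after Rowing Circuit ends 10:45 → clear.
Rowing Power: starts 17:30 at or after Rowing Circuit ends 10:45 → clear.
Rowing Circuit overlaps Stretch Blast, Spin Blast, Strength 45.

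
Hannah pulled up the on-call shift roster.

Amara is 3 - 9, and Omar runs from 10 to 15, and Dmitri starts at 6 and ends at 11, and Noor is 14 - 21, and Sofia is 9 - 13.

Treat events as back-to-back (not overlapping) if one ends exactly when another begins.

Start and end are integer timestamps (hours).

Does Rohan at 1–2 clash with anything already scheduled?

Amara: starts 3 at or after Rohan ends 2 → clear.
Dmitri: starts 6 at or after Rohan ends 2 → clear.
Sofia: starts 9 at or after Rohan ends 2 → clear.
Omar: starts 10 at or after Rohan ends 2 → clear.
Noor: starts 14 at or after Rohan ends 2 → clear.

No — it doesn't clash with anything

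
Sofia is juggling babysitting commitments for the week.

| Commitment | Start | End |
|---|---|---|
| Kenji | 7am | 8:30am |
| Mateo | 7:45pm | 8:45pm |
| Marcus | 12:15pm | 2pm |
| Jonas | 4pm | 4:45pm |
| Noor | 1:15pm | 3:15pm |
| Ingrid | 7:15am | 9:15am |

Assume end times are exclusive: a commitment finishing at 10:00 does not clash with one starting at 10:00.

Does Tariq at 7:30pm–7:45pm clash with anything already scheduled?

No — it doesn't clash with anything

Kenji: ends 8:30am at or before Tariq starts 7:30pm → clear.
Ingrid: ends 9:15am at or before Tariq starts 7:30pm → clear.
Marcus: ends 2pm at or before Tariq starts 7:30pm → clear.
Noor: ends 3:15pm at or before Tariq starts 7:30pm → clear.
Jonas: ends 4:45pm at or before Tariq starts 7:30pm → clear.
Mateo: starts 7:45pm at or after Tariq ends 7:45pm → clear.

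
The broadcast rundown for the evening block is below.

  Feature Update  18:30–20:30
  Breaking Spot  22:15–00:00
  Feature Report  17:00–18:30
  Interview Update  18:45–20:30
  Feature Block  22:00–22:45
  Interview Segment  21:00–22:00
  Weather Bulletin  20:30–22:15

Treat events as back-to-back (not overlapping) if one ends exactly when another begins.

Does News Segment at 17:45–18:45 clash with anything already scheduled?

Yes — it overlaps Feature Report, Feature Update

Feature Report: starts 17:00 before News Segment ends 18:45, and ends 18:30 after News Segment starts 17:45 → overlap.
Feature Update: starts 18:30 before News Segment ends 18:45, and ends 20:30 after News Segment starts 17:45 → overlap.
Interview Update: starts 18:45 at or after News Segment ends 18:45 → clear.
Weather Bulletin: starts 20:30 at or after News Segment ends 18:45 → clear.
Interview Segment: starts 21:00 at or after News Segment ends 18:45 → clear.
Feature Block: starts 22:00 at or after News Segment ends 18:45 → clear.
Breaking Spot: starts 22:15 at or after News Segment ends 18:45 → clear.
News Segment overlaps Feature Update, Feature Report.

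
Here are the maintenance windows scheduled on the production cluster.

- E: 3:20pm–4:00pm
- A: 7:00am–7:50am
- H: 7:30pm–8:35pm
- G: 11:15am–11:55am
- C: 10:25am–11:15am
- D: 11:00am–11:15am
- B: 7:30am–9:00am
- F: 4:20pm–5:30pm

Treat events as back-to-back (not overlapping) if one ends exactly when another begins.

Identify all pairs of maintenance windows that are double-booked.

A & B, C & D

Two intervals overlap when each starts before the other ends.
Sorted by start: A, B, C, D, G, E, F, H.
B starts before A ends → A and B overlap.
C starts after A ends — done with A.
C starts after B ends — done with B.
D starts before C ends → C and D overlap.
G starts exactly when C ends (back-to-back, no overlap) — done with C.
G starts exactly when D ends (back-to-back, no overlap) — done with D.
E starts after G ends — done with G.
F starts after E ends — done with E.
H starts after F ends.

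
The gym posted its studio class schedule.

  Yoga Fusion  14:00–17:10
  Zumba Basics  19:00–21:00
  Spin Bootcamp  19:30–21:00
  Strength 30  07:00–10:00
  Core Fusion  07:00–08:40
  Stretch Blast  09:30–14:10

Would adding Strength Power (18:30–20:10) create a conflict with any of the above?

Strength 30: ends 10:00 at or before Strength Power starts 18:30 → clear.
Core Fusion: ends 08:40 at or before Strength Power starts 18:30 → clear.
Stretch Blast: ends 14:10 at or before Strength Power starts 18:30 → clear.
Yoga Fusion: ends 17:10 at or before Strength Power starts 18:30 → clear.
Zumba Basics: starts 19:00 before Strength Power ends 20:10, and ends 21:00 after Strength Power starts 18:30 → overlap.
Spin Bootcamp: starts 19:30 before Strength Power ends 20:10, and ends 21:00 after Strength Power starts 18:30 → overlap.
Strength Power overlaps Spin Bootcamp, Zumba Basics.

Yes — it overlaps Spin Bootcamp, Zumba Basics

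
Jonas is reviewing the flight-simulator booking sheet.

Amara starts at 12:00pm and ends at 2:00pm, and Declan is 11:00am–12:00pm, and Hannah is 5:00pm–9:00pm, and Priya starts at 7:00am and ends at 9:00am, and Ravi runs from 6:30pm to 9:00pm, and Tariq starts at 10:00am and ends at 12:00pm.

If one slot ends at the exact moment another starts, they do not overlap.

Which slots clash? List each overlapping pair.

Declan & Tariq, Hannah & Ravi

Two intervals overlap when each starts before the other ends.
Sorted by start: Priya, Tariq, Declan, Amara, Hannah, Ravi.
Tariq starts after Priya ends; Priya is clear from here.
Declan starts before Tariq ends → Tariq and Declan overlap.
Amara starts exactly when Tariq ends (back-to-back, no overlap); Tariq is clear from here.
Amara starts exactly when Declan ends (back-to-back, no overlap); Declan is clear from here.
Hannah starts after Amara ends; Amara is clear from here.
Ravi starts before Hannah ends → Hannah and Ravi overlap.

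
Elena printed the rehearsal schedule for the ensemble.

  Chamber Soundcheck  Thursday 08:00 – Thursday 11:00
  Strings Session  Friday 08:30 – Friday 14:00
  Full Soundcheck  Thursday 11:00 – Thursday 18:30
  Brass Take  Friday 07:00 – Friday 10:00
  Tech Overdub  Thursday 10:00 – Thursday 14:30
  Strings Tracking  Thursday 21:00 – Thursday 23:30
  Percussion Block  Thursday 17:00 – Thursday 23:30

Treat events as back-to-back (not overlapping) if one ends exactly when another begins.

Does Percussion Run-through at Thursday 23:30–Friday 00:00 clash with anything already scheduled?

Chamber Soundcheck: ends Thursday 11:00 at or before Percussion Run-through starts Thursday 23:30 → clear.
Tech Overdub: ends Thursday 14:30 at or before Percussion Run-through starts Thursday 23:30 → clear.
Full Soundcheck: ends Thursday 18:30 at or before Percussion Run-through starts Thursday 23:30 → clear.
Percussion Block: ends Thursday 23:30 at or before Percussion Run-through starts Thursday 23:30 → clear.
Strings Tracking: ends Thursday 23:30 at or before Percussion Run-through starts Thursday 23:30 → clear.
Brass Take: starts Friday 07:00 at or after Percussion Run-through ends Friday 00:00 → clear.
Strings Session: starts Friday 08:30 at or after Percussion Run-through ends Friday 00:00 → clear.

No — it doesn't clash with anything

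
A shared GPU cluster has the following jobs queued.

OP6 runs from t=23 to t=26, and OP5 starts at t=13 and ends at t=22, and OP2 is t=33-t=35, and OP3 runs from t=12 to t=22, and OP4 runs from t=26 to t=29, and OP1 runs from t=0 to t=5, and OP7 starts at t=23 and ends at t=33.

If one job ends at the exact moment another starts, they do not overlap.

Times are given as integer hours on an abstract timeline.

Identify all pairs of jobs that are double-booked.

OP3 & OP5, OP4 & OP7, OP6 & OP7

Sorted by start: OP1, OP3, OP5, OP6, OP7, OP4, OP2.
OP3 starts after OP1 ends, so OP1 has no further overlaps.
OP5 starts before OP3 ends → OP3 and OP5 overlap.
OP6 starts after OP3 ends, so OP3 has no further overlaps.
OP6 starts after OP5 ends, so OP5 has no further overlaps.
OP7 starts before OP6 ends → OP6 and OP7 overlap.
OP4 starts exactly when OP6 ends (back-to-back, no overlap), so OP6 has no further overlaps.
OP4 starts before OP7 ends → OP7 and OP4 overlap.
OP2 starts exactly when OP7 ends (back-to-back, no overlap).
OP2 starts after OP4 ends.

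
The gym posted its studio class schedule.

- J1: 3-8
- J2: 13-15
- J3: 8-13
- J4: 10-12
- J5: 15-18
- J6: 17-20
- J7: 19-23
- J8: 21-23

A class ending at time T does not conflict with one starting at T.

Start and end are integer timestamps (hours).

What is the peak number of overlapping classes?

Walk through starts and ends in time order (an end at T is processed before a start at T):
3 start J1 → 1
8 end J1 → 0
8 start J3 → 1
10 start J4 → 2
12 end J4 → 1
13 end J3 → 0
13 start J2 → 1
15 end J2 → 0
15 start J5 → 1
17 start J6 → 2
18 end J5 → 1
19 start J7 → 2
20 end J6 → 1
21 start J8 → 2
23 end J7 → 1
23 end J8 → 0
Peak is 2, at 10 (J3, J4).

2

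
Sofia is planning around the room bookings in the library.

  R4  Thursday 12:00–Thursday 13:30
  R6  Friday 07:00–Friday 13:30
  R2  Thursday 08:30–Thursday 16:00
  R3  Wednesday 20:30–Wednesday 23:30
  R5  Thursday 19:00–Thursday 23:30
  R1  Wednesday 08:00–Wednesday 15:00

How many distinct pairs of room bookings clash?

1

Sorted by start: R1, R3, R2, R4, R5, R6.
R3 starts after R1 ends — done with R1.
R2 starts after R3 ends — done with R3.
R4 starts before R2 ends → R2 and R4 overlap.
R5 starts after R2 ends — done with R2.
R5 starts after R4 ends — done with R4.
R6 starts after R5 ends.
Overlapping pairs: R2 & R4 — 1 in total.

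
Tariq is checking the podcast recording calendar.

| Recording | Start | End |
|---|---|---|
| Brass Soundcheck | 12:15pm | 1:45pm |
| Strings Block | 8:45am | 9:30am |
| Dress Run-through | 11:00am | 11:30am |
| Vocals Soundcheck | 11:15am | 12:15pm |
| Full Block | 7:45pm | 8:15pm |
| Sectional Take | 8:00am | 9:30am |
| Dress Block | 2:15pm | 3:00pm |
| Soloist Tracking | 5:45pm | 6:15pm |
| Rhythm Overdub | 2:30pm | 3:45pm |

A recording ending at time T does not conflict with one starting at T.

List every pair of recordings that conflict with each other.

Dress Block & Rhythm Overdub, Dress Run-through & Vocals Soundcheck, Sectional Take & Strings Block

Sorted by start: Sectional Take, Strings Block, Dress Run-through, Vocals Soundcheck, Brass Soundcheck, Dress Block, Rhythm Overdub, Soloist Tracking, Full Block.
Strings Block starts before Sectional Take ends → Sectional Take and Strings Block overlap.
Dress Run-through starts after Sectional Take ends; Sectional Take is clear from here.
Dress Run-through starts after Strings Block ends; Strings Block is clear from here.
Vocals Soundcheck starts before Dress Run-through ends → Dress Run-through and Vocals Soundcheck overlap.
Brass Soundcheck starts after Dress Run-through ends; Dress Run-through is clear from here.
Brass Soundcheck starts exactly when Vocals Soundcheck ends (back-to-back, no overlap); Vocals Soundcheck is clear from here.
Dress Block starts after Brass Soundcheck ends; Brass Soundcheck is clear from here.
Rhythm Overdub starts before Dress Block ends → Dress Block and Rhythm Overdub overlap.
Soloist Tracking starts after Dress Block ends; Dress Block is clear from here.
Soloist Tracking starts after Rhythm Overdub ends; Rhythm Overdub is clear from here.
Full Block starts after Soloist Tracking ends.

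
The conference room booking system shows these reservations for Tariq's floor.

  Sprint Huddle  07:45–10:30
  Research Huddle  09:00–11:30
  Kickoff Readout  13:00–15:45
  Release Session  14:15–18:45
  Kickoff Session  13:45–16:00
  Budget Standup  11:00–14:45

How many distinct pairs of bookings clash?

Sorted by start: Sprint Huddle, Research Huddle, Budget Standup, Kickoff Readout, Kickoff Session, Release Session.
Research Huddle starts before Sprint Huddle ends → Sprint Huddle and Research Huddle overlap.
Budget Standup starts after Sprint Huddle ends, so Sprint Huddle has no further overlaps.
Budget Standup starts before Research Huddle ends → Research Huddle and Budget Standup overlap.
Kickoff Readout starts after Research Huddle ends, so Research Huddle has no further overlaps.
Kickoff Readout starts before Budget Standup ends → Budget Standup and Kickoff Readout overlap.
Kickoff Session starts before Budget Standup ends → Budget Standup and Kickoff Session overlap.
Release Session starts before Budget Standup ends → Budget Standup and Release Session overlap.
Kickoff Session starts before Kickoff Readout ends → Kickoff Readout and Kickoff Session overlap.
Release Session starts before Kickoff Readout ends → Kickoff Readout and Release Session overlap.
Release Session starts before Kickoff Session ends → Kickoff Session and Release Session overlap.
Overlapping pairs: Budget Standup & Kickoff Readout, Budget Standup & Kickoff Session, Budget Standup & Release Session, Budget Standup & Research Huddle, Kickoff Readout & Kickoff Session, Kickoff Readout & Release Session, Kickoff Session & Release Session, Research Huddle & Sprint Huddle — 8 in total.

8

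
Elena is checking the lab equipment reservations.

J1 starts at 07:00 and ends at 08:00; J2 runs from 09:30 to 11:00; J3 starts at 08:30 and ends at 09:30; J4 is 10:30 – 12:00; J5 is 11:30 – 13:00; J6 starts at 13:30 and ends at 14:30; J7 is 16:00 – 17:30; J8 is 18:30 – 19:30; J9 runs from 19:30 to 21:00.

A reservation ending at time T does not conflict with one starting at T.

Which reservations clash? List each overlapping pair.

J2 & J4, J4 & J5

Sorted by start: J1, J3, J2, J4, J5, J6, J7, J8, J9.
J3 starts after J1 ends; J1 is clear from here.
J2 starts exactly when J3 ends (back-to-back, no overlap); J3 is clear from here.
J4 starts before J2 ends → J2 and J4 overlap.
J5 starts after J2 ends; J2 is clear from here.
J5 starts before J4 ends → J4 and J5 overlap.
J6 starts after J4 ends; J4 is clear from here.
J6 starts after J5 ends; J5 is clear from here.
J7 starts after J6 ends; J6 is clear from here.
J8 starts after J7 ends; J7 is clear from here.
J9 starts exactly when J8 ends (back-to-back, no overlap).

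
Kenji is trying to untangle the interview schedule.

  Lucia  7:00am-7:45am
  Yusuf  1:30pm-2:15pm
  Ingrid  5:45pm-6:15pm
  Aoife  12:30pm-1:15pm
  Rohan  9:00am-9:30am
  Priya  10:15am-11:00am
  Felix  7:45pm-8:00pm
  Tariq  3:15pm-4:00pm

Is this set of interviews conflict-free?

Yes

Sorted by start: Lucia, Rohan, Priya, Aoife, Yusuf, Tariq, Ingrid, Felix.
Rohan starts after Lucia ends, so nothing later overlaps Lucia either.
Priya starts after Rohan ends, so nothing later overlaps Rohan either.
Aoife starts after Priya ends, so nothing later overlaps Priya either.
Yusuf starts after Aoife ends, so nothing later overlaps Aoife either.
Tariq starts after Yusuf ends, so nothing later overlaps Yusuf either.
Ingrid starts after Tariq ends, so nothing later overlaps Tariq either.
Felix starts after Ingrid ends.
Every pair is clear; the schedule has no overlaps.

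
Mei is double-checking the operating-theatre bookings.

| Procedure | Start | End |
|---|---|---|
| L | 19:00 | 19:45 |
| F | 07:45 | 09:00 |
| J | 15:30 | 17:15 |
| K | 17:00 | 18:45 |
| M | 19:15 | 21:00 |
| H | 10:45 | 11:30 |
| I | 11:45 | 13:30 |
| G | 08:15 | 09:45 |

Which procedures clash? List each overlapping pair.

Check each pair: they overlap iff neither finishes before the other starts.
Sorted by start: F, G, H, I, J, K, L, M.
G starts before F ends → F and G overlap.
H starts after F ends; F is clear from here.
H starts after G ends; G is clear from here.
I starts after H ends; H is clear from here.
J starts after I ends; I is clear from here.
K starts before J ends → J and K overlap.
L starts after J ends; J is clear from here.
L starts after K ends; K is clear from here.
M starts before L ends → L and M overlap.

F & G, J & K, L & M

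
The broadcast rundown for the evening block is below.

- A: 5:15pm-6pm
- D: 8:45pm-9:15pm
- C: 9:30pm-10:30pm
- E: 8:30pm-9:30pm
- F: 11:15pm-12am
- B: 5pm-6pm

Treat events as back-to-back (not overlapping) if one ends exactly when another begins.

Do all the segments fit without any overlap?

Sorted by start: B, A, E, D, C, F.
A starts before B ends → B and A overlap.
That's a conflict, so the schedule is not conflict-free.

No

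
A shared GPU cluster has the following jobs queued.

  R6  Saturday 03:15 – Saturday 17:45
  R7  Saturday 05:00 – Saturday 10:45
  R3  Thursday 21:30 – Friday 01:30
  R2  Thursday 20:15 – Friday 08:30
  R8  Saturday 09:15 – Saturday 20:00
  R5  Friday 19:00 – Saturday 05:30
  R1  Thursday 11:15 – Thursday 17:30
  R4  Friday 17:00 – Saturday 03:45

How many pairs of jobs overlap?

Sorted by start: R1, R2, R3, R4, R5, R6, R7, R8.
R2 starts after R1 ends, so R1 has no further overlaps.
R3 starts before R2 ends → R2 and R3 overlap.
R4 starts after R2 ends, so R2 has no further overlaps.
R4 starts after R3 ends, so R3 has no further overlaps.
R5 starts before R4 ends → R4 and R5 overlap.
R6 starts before R4 ends → R4 and R6 overlap.
R7 starts after R4 ends, so R4 has no further overlaps.
R6 starts before R5 ends → R5 and R6 overlap.
R7 starts before R5 ends → R5 and R7 overlap.
R8 starts after R5 ends.
R7 starts before R6 ends → R6 and R7 overlap.
R8 starts before R6 ends → R6 and R8 overlap.
R8 starts before R7 ends → R7 and R8 overlap.
Overlapping pairs: R2 & R3, R4 & R5, R4 & R6, R5 & R6, R5 & R7, R6 & R7, R6 & R8, R7 & R8 — 8 in total.

8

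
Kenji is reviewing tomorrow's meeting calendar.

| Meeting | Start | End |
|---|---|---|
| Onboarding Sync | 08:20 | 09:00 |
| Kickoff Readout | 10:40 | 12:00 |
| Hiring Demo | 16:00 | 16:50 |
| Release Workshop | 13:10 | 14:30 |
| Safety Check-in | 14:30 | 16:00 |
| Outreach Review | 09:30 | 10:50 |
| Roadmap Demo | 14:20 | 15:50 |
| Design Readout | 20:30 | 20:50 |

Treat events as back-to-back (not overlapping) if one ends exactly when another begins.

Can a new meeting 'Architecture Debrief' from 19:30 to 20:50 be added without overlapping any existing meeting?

No — it overlaps Design Readout

Onboarding Sync: ends 09:00 at or before Architecture Debrief starts 19:30 → clear.
Outreach Review: ends 10:50 at or before Architecture Debrief starts 19:30 → clear.
Kickoff Readout: ends 12:00 at or before Architecture Debrief starts 19:30 → clear.
Release Workshop: ends 14:30 at or before Architecture Debrief starts 19:30 → clear.
Roadmap Demo: ends 15:50 at or before Architecture Debrief starts 19:30 → clear.
Safety Check-in: ends 16:00 at or before Architecture Debrief starts 19:30 → clear.
Hiring Demo: ends 16:50 at or before Architecture Debrief starts 19:30 → clear.
Design Readout: starts 20:30 before Architecture Debrief ends 20:50, and ends 20:50 after Architecture Debrief starts 19:30 → overlap.
Architecture Debrief overlaps Design Readout.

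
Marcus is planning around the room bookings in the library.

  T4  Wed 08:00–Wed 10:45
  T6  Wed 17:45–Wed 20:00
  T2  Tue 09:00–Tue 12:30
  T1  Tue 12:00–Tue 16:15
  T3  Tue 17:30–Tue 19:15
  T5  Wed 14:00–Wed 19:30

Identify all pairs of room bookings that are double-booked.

T1 & T2, T5 & T6

Two intervals overlap when each starts before the other ends.
Sorted by start: T2, T1, T3, T4, T5, T6.
T1 starts before T2 ends → T2 and T1 overlap.
T3 starts after T2 ends, so nothing later overlaps T2 either.
T3 starts after T1 ends, so nothing later overlaps T1 either.
T4 starts after T3 ends, so nothing later overlaps T3 either.
T5 starts after T4 ends, so nothing later overlaps T4 either.
T6 starts before T5 ends → T5 and T6 overlap.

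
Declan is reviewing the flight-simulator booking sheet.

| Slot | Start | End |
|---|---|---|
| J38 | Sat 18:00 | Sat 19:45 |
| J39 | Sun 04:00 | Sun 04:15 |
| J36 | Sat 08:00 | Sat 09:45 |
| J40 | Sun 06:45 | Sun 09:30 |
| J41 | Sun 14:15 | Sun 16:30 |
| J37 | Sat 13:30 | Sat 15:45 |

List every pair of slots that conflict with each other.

Sorted by start: J36, J37, J38, J39, J40, J41.
J37 starts after J36 ends, so nothing later overlaps J36 either.
J38 starts after J37 ends, so nothing later overlaps J37 either.
J39 starts after J38 ends, so nothing later overlaps J38 either.
J40 starts after J39 ends, so nothing later overlaps J39 either.
J41 starts after J40 ends.

no overlapping pairs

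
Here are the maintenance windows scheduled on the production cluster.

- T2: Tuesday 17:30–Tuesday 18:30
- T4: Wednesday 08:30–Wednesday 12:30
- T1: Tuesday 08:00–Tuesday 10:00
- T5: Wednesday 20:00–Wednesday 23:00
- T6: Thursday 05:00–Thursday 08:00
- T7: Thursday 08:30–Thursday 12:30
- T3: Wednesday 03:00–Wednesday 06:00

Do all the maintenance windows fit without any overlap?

Sorted by start: T1, T2, T3, T4, T5, T6, T7.
T2 starts after T1 ends — done with T1.
T3 starts after T2 ends — done with T2.
T4 starts after T3 ends — done with T3.
T5 starts after T4 ends — done with T4.
T6 starts after T5 ends — done with T5.
T7 starts after T6 ends.
Every pair is clear; the schedule has no overlaps.

Yes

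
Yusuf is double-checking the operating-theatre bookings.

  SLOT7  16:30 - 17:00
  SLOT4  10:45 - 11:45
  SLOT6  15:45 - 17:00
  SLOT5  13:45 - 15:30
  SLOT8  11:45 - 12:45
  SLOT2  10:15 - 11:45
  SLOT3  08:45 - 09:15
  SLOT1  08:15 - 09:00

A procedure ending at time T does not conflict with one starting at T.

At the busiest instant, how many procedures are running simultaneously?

Walk through starts and ends in time order (an end at T is processed before a start at T):
08:15 start SLOT1 → 1
08:45 start SLOT3 → 2
09:00 end SLOT1 → 1
09:15 end SLOT3 → 0
10:15 start SLOT2 → 1
10:45 start SLOT4 → 2
11:45 end SLOT2 → 1
11:45 end SLOT4 → 0
11:45 start SLOT8 → 1
12:45 end SLOT8 → 0
13:45 start SLOT5 → 1
15:30 end SLOT5 → 0
15:45 start SLOT6 → 1
16:30 start SLOT7 → 2
17:00 end SLOT6 → 1
17:00 end SLOT7 → 0
Peak is 2, at 08:45 (SLOT1, SLOT3).

2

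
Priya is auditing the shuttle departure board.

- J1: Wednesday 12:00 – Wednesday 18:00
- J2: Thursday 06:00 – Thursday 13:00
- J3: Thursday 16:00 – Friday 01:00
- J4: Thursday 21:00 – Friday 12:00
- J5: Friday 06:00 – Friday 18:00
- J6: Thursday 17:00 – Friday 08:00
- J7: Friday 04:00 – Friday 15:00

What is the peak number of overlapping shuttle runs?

4

Sort all start/end points and keep a running count:
Wednesday 12:00 start J1 → 1
Wednesday 18:00 end J1 → 0
Thursday 06:00 start J2 → 1
Thursday 13:00 end J2 → 0
Thursday 16:00 start J3 → 1
Thursday 17:00 start J6 → 2
Thursday 21:00 start J4 → 3
Friday 01:00 end J3 → 2
Friday 04:00 start J7 → 3
Friday 06:00 start J5 → 4
Friday 08:00 end J6 → 3
Friday 12:00 end J4 → 2
Friday 15:00 end J7 → 1
Friday 18:00 end J5 → 0
Peak is 4, at Friday 06:00 (J4, J5, J6, J7).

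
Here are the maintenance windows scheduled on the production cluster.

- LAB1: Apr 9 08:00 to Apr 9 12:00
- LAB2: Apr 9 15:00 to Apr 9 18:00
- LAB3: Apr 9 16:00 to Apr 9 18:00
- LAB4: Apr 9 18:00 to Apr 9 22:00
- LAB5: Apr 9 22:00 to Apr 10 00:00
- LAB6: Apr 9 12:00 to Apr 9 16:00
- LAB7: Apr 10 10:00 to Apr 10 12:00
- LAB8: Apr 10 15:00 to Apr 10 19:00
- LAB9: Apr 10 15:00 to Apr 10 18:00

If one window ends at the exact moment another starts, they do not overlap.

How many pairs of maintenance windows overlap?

Sorted by start: LAB1, LAB6, LAB2, LAB3, LAB4, LAB5, LAB7, LAB8, LAB9.
LAB6 starts exactly when LAB1 ends (back-to-back, no overlap), so nothing later overlaps LAB1 either.
LAB2 starts before LAB6 ends → LAB6 and LAB2 overlap.
LAB3 starts exactly when LAB6 ends (back-to-back, no overlap), so nothing later overlaps LAB6 either.
LAB3 starts before LAB2 ends → LAB2 and LAB3 overlap.
LAB4 starts exactly when LAB2 ends (back-to-back, no overlap), so nothing later overlaps LAB2 either.
LAB4 starts exactly when LAB3 ends (back-to-back, no overlap), so nothing later overlaps LAB3 either.
LAB5 starts exactly when LAB4 ends (back-to-back, no overlap), so nothing later overlaps LAB4 either.
LAB7 starts after LAB5 ends, so nothing later overlaps LAB5 either.
LAB8 starts after LAB7 ends, so nothing later overlaps LAB7 either.
LAB9 starts before LAB8 ends → LAB8 and LAB9 overlap.
Overlapping pairs: LAB2 & LAB3, LAB2 & LAB6, LAB8 & LAB9 — 3 in total.

3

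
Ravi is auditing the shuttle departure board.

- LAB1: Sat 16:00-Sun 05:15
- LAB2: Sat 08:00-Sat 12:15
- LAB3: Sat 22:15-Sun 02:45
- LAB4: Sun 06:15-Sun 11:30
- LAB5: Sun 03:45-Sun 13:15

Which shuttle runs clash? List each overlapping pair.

LAB1 & LAB3, LAB1 & LAB5, LAB4 & LAB5

Two intervals overlap when each starts before the other ends.
Sorted by start: LAB2, LAB1, LAB3, LAB5, LAB4.
LAB1 starts after LAB2 ends; LAB2 is clear from here.
LAB3 starts before LAB1 ends → LAB1 and LAB3 overlap.
LAB5 starts before LAB1 ends → LAB1 and LAB5 overlap.
LAB4 starts after LAB1 ends.
LAB5 starts after LAB3 ends; LAB3 is clear from here.
LAB4 starts before LAB5 ends → LAB5 and LAB4 overlap.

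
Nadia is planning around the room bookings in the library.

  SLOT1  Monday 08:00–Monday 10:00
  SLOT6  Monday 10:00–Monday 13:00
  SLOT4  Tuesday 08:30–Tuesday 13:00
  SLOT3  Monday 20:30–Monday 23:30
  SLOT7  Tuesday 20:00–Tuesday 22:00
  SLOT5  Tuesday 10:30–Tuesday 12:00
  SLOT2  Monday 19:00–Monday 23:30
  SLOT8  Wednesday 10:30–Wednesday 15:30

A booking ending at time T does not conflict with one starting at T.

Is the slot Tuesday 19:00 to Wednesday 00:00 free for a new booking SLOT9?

SLOT1: ends Monday 10:00 at or before SLOT9 starts Tuesday 19:00 → clear.
SLOT6: ends Monday 13:00 at or before SLOT9 starts Tuesday 19:00 → clear.
SLOT2: ends Monday 23:30 at or before SLOT9 starts Tuesday 19:00 → clear.
SLOT3: ends Monday 23:30 at or before SLOT9 starts Tuesday 19:00 → clear.
SLOT4: ends Tuesday 13:00 at or before SLOT9 starts Tuesday 19:00 → clear.
SLOT5: ends Tuesday 12:00 at or before SLOT9 starts Tuesday 19:00 → clear.
SLOT7: starts Tuesday 20:00 before SLOT9 ends Wednesday 00:00, and ends Tuesday 22:00 after SLOT9 starts Tuesday 19:00 → overlap.
SLOT8: starts Wednesday 10:30 at or after SLOT9 ends Wednesday 00:00 → clear.
SLOT9 overlaps SLOT7.

No — it overlaps SLOT7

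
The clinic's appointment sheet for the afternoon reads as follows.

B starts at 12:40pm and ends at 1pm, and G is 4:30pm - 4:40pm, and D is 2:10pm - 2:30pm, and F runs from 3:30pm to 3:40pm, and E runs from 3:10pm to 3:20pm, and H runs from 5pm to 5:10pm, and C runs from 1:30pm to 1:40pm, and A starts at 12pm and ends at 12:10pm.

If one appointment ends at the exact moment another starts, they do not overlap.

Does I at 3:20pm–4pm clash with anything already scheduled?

Yes — it overlaps F

A: ends 12:10pm at or before I starts 3:20pm → clear.
B: ends 1pm at or before I starts 3:20pm → clear.
C: ends 1:40pm at or before I starts 3:20pm → clear.
D: ends 2:30pm at or before I starts 3:20pm → clear.
E: ends 3:20pm at or before I starts 3:20pm → clear.
F: starts 3:30pm before I ends 4pm, and ends 3:40pm after I starts 3:20pm → overlap.
G: starts 4:30pm at or after I ends 4pm → clear.
H: starts 5pm at or after I ends 4pm → clear.
I overlaps F.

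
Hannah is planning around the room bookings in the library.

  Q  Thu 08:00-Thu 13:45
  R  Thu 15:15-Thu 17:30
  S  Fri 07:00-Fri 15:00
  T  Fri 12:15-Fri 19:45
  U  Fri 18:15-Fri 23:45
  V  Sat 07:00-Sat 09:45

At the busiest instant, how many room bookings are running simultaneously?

2

Sweep the timeline, counting +1 at each start and −1 at each end (ends before starts at a tie):
Thu 08:00 start Q → 1
Thu 13:45 end Q → 0
Thu 15:15 start R → 1
Thu 17:30 end R → 0
Fri 07:00 start S → 1
Fri 12:15 start T → 2
Fri 15:00 end S → 1
Fri 18:15 start U → 2
Fri 19:45 end T → 1
Fri 23:45 end U → 0
Sat 07:00 start V → 1
Sat 09:45 end V → 0
Peak is 2, at Fri 12:15 (S, T).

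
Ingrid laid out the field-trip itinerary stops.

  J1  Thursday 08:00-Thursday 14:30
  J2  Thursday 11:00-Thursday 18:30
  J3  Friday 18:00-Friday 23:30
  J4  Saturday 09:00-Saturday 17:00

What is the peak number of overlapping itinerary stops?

2

Sweep the timeline, counting +1 at each start and −1 at each end (ends before starts at a tie):
Thursday 08:00 start J1 → 1
Thursday 11:00 start J2 → 2
Thursday 14:30 end J1 → 1
Thursday 18:30 end J2 → 0
Friday 18:00 start J3 → 1
Friday 23:30 end J3 → 0
Saturday 09:00 start J4 → 1
Saturday 17:00 end J4 → 0
Peak is 2, at Thursday 11:00 (J1, J2).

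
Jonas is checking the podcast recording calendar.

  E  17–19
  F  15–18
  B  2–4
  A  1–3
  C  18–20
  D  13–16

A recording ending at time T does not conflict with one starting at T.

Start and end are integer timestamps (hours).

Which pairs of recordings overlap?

A & B, C & E, D & F, E & F

Two intervals overlap when each starts before the other ends.
Sorted by start: A, B, D, F, E, C.
B starts before A ends → A and B overlap.
D starts after A ends; A is clear from here.
D starts after B ends; B is clear from here.
F starts before D ends → D and F overlap.
E starts after D ends; D is clear from here.
E starts before F ends → F and E overlap.
C starts exactly when F ends (back-to-back, no overlap).
C starts before E ends → E and C overlap.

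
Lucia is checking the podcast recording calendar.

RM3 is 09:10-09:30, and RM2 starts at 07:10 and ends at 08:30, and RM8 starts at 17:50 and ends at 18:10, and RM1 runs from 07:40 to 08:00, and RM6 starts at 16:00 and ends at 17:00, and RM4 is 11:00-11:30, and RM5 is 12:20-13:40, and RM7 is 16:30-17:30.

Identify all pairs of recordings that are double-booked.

Sorted by start: RM2, RM1, RM3, RM4, RM5, RM6, RM7, RM8.
RM1 starts before RM2 ends → RM2 and RM1 overlap.
RM3 starts after RM2 ends, so nothing later overlaps RM2 either.
RM3 starts after RM1 ends, so nothing later overlaps RM1 either.
RM4 starts after RM3 ends, so nothing later overlaps RM3 either.
RM5 starts after RM4 ends, so nothing later overlaps RM4 either.
RM6 starts after RM5 ends, so nothing later overlaps RM5 either.
RM7 starts before RM6 ends → RM6 and RM7 overlap.
RM8 starts after RM6 ends.
RM8 starts after RM7 ends.

RM1 & RM2, RM6 & RM7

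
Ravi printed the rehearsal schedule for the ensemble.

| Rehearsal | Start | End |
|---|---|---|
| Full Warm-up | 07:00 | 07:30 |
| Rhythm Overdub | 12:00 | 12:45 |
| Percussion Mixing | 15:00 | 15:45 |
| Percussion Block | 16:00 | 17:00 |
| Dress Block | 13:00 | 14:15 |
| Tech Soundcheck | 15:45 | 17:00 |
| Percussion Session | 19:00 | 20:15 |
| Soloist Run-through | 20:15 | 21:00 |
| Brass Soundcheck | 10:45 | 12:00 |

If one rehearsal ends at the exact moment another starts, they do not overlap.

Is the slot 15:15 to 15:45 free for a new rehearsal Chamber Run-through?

No — it overlaps Percussion Mixing

Full Warm-up: ends 07:30 at or before Chamber Run-through starts 15:15 → clear.
Brass Soundcheck: ends 12:00 at or before Chamber Run-through starts 15:15 → clear.
Rhythm Overdub: ends 12:45 at or before Chamber Run-through starts 15:15 → clear.
Dress Block: ends 14:15 at or before Chamber Run-through starts 15:15 → clear.
Percussion Mixing: starts 15:00 before Chamber Run-through ends 15:45, and ends 15:45 after Chamber Run-through starts 15:15 → overlap.
Tech Soundcheck: starts 15:45 at or after Chamber Run-through ends 15:45 → clear.
Percussion Block: starts 16:00 at or after Chamber Run-through ends 15:45 → clear.
Percussion Session: starts 19:00 at or after Chamber Run-through ends 15:45 → clear.
Soloist Run-through: starts 20:15 at or after Chamber Run-through ends 15:45 → clear.
Chamber Run-through overlaps Percussion Mixing.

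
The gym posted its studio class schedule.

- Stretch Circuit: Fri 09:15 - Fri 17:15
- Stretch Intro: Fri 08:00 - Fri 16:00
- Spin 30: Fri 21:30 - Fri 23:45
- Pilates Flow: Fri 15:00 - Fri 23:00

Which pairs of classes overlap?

Sorted by start: Stretch Intro, Stretch Circuit, Pilates Flow, Spin 30.
Stretch Circuit starts before Stretch Intro ends → Stretch Intro and Stretch Circuit overlap.
Pilates Flow starts before Stretch Intro ends → Stretch Intro and Pilates Flow overlap.
Spin 30 starts after Stretch Intro ends.
Pilates Flow starts before Stretch Circuit ends → Stretch Circuit and Pilates Flow overlap.
Spin 30 starts after Stretch Circuit ends.
Spin 30 starts before Pilates Flow ends → Pilates Flow and Spin 30 overlap.

Pilates Flow & Spin 30, Pilates Flow & Stretch Circuit, Pilates Flow & Stretch Intro, Stretch Circuit & Stretch Intro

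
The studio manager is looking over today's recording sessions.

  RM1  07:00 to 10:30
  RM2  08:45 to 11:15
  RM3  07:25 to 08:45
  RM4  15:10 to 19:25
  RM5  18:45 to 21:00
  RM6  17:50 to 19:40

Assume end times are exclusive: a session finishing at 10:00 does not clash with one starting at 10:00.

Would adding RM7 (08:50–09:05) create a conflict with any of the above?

RM1: starts 07:00 before RM7 ends 09:05, and ends 10:30 after RM7 starts 08:50 → overlap.
RM3: ends 08:45 at or before RM7 starts 08:50 → clear.
RM2: starts 08:45 before RM7 ends 09:05, and ends 11:15 after RM7 starts 08:50 → overlap.
RM4: starts 15:10 at or after RM7 ends 09:05 → clear.
RM6: starts 17:50 at or after RM7 ends 09:05 → clear.
RM5: starts 18:45 at or after RM7 ends 09:05 → clear.
RM7 overlaps RM1, RM2.

Yes — it overlaps RM1, RM2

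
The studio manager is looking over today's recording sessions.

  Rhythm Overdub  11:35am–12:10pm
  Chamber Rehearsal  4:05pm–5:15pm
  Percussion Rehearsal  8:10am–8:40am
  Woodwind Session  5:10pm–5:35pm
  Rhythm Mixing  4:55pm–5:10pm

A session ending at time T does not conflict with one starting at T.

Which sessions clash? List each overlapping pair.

Chamber Rehearsal & Rhythm Mixing, Chamber Rehearsal & Woodwind Session

Check each pair: they overlap iff neither finishes before the other starts.
Sorted by start: Percussion Rehearsal, Rhythm Overdub, Chamber Rehearsal, Rhythm Mixing, Woodwind Session.
Rhythm Overdub starts after Percussion Rehearsal ends; Percussion Rehearsal is clear from here.
Chamber Rehearsal starts after Rhythm Overdub ends; Rhythm Overdub is clear from here.
Rhythm Mixing starts before Chamber Rehearsal ends → Chamber Rehearsal and Rhythm Mixing overlap.
Woodwind Session starts before Chamber Rehearsal ends → Chamber Rehearsal and Woodwind Session overlap.
Woodwind Session starts exactly when Rhythm Mixing ends (back-to-back, no overlap).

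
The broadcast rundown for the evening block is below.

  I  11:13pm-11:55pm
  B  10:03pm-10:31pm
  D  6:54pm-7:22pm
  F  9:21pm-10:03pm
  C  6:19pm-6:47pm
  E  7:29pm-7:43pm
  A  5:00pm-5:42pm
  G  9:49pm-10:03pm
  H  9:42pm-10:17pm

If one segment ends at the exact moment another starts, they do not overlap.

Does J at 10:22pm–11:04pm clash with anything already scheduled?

A: ends 5:42pm at or before J starts 10:22pm → clear.
C: ends 6:47pm at or before J starts 10:22pm → clear.
D: ends 7:22pm at or before J starts 10:22pm → clear.
E: ends 7:43pm at or before J starts 10:22pm → clear.
F: ends 10:03pm at or before J starts 10:22pm → clear.
H: ends 10:17pm at or before J starts 10:22pm → clear.
G: ends 10:03pm at or before J starts 10:22pm → clear.
B: starts 10:03pm before J ends 11:04pm, and ends 10:31pm after J starts 10:22pm → overlap.
I: starts 11:13pm at or after J ends 11:04pm → clear.
J overlaps B.

Yes — it overlaps B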